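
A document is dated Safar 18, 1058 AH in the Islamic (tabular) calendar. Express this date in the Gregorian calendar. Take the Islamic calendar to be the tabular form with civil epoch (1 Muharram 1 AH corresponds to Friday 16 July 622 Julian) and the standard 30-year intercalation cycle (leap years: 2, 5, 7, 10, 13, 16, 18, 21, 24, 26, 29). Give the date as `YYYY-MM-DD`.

Julian Day Number of the source date = 2323053.
Converting JDN 2323053 to the Gregorian calendar gives 14 March 1648 CE.

1648-03-14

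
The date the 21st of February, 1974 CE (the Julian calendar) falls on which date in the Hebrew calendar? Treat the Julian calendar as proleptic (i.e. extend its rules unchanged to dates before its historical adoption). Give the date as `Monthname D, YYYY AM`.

Adar 12, 5734 AM

The source date corresponds to 6 March 1974 in the Gregorian calendar (JDN 2442113).
That day falls on 12 Adar 5734 AM in the Hebrew calendar.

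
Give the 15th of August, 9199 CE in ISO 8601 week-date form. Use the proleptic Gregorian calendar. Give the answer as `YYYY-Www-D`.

The weekday is Sunday (ISO weekday 7).
That Sunday belongs to ISO week 32 of ISO year 9199.

9199-W32-7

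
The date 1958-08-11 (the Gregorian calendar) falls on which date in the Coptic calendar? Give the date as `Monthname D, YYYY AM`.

Julian Day Number of the source date = 2436427.
Converting JDN 2436427 to the Coptic calendar gives 5 Mesori 1674 AM.

Mesori 5, 1674 AM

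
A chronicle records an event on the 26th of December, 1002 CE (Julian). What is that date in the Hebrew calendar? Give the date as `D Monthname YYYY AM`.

19 Tevet 4763 AM

Julian Day Number of the source date = 2087398.
Converting JDN 2087398 to the Hebrew calendar gives 19 Tevet 4763 AM.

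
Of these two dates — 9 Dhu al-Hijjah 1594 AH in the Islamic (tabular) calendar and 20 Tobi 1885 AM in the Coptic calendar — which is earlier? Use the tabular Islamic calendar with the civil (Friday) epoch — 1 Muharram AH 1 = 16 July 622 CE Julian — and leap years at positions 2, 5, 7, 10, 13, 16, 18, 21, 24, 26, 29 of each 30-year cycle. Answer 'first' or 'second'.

first

The two dates have Julian Day Numbers 2513279 and 2513300 respectively.
Since 2513279 < 2513300, the first date comes first.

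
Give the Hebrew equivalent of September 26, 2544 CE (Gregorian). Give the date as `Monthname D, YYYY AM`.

Both dates share Julian Day Number 2650506; in the Hebrew calendar that is 8 Tishrei 6305 AM.

Tishrei 8, 6305 AM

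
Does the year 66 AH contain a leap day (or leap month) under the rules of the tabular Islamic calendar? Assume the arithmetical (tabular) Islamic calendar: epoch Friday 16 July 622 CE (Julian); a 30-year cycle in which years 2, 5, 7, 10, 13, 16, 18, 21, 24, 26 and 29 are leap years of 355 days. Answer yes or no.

Year 66 AH is year 6 of its 30-year cycle; leap positions are 2, 5, 7, 10, 13, 16, 18, 21, 24, 26, 29, so it is a common year (354 days).

no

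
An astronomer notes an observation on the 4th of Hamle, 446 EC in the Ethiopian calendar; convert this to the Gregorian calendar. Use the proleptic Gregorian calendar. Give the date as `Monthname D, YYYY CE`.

Julian Day Number of the source date = 1887060.
Converting JDN 1887060 to the Gregorian calendar gives 29 June 454 CE.

June 29, 454 CE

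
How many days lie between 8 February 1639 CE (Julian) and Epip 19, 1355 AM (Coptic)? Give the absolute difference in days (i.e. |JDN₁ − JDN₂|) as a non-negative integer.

JDN of the first date = 2319741.
JDN of the second date = 2319896.
|2319896 − 2319741| = 155.

155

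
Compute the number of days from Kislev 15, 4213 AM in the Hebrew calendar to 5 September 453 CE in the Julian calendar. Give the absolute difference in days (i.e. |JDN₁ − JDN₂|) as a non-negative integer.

JDN of the first date = 1886468.
JDN of the second date = 1886764.
|1886764 − 1886468| = 296.

296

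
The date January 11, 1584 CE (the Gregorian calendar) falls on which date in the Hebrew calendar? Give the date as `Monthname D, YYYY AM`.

Tevet 27, 5344 AM

Both dates share Julian Day Number 2299614; in the Hebrew calendar that is 27 Tevet 5344 AM.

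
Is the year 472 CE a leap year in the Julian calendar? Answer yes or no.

472 mod 4 = 0, so it is a leap year in the Julian calendar.

yes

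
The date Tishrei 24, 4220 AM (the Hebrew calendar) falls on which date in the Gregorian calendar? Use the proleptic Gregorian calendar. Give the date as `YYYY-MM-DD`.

Both dates share Julian Day Number 1888987; in the Gregorian calendar that is 8 October 459 CE.

0459-10-08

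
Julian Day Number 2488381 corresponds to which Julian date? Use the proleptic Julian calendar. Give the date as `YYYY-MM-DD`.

JDN 2488381 is 8 November 2100 in the Gregorian calendar.
In the Julian calendar that day is 2100-10-25.

2100-10-25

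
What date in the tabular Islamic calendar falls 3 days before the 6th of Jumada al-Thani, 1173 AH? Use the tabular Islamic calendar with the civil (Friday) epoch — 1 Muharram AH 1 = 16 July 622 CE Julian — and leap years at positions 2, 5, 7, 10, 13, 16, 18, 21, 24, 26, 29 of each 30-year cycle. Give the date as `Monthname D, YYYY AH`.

JDN of the 6th of Jumada al-Thani, 1173 AH = 2363911.
2363911 − 3 = 2363908.
JDN 2363908 in the tabular Islamic calendar is Jumada al-Thani 3, 1173 AH.

Jumada al-Thani 3, 1173 AH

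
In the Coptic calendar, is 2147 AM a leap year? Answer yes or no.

yes

2147 mod 4 = 3; in the Coptic calendar a year is leap when year mod 4 = 3, so it is a leap year.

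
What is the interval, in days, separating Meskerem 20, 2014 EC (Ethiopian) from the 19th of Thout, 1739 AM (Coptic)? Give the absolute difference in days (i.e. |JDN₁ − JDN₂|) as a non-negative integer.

First date → JDN 2459488; second date → JDN 2459852.
The interval is |2459488 − 2459852| = 364 days.

364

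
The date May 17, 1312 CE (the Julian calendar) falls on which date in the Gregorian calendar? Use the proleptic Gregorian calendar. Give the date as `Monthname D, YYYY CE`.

May 25, 1312 CE

For dates in this range the Gregorian date is 8 days ahead of the Julian.
17 May 1312 Julian + 8 days → 25 May 1312 Gregorian.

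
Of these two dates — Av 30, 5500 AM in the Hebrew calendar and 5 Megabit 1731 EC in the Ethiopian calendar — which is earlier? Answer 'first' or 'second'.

second

Converting both to JDN: 2356817 vs 2356287; the smaller is the second.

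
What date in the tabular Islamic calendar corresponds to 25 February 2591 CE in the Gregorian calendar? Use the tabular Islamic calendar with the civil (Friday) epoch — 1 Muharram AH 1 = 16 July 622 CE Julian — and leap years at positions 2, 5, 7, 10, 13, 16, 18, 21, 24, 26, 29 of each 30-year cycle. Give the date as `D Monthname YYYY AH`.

Both dates share Julian Day Number 2667459; in the tabular Islamic calendar that is 10 Muharram 2030 AH.

10 Muharram 2030 AH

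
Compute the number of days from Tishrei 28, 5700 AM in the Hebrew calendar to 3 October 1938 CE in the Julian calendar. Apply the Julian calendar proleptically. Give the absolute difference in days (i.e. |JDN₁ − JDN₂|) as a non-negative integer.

360

First date → JDN 2429548; second date → JDN 2429188.
The interval is |2429548 − 2429188| = 360 days.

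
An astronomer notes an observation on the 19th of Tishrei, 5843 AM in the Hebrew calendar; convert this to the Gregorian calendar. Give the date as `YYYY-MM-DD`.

Both dates share Julian Day Number 2481780; in the Gregorian calendar that is 12 October 2082 CE.

2082-10-12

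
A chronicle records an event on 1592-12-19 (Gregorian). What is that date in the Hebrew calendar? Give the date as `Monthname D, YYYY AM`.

Tevet 14, 5353 AM

Julian Day Number of the source date = 2302879.
Converting JDN 2302879 to the Hebrew calendar gives 14 Tevet 5353 AM.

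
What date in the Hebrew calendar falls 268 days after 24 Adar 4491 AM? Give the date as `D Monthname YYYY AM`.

Counting 268 days forward from JDN 1988121 reaches JDN 1988389, which is 26 Kislev 4492 AM.

26 Kislev 4492 AM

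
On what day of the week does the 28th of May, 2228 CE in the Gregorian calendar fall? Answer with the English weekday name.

Wednesday

2534968 ≡ 2 (mod 7); counting from Monday = 0 gives Wednesday.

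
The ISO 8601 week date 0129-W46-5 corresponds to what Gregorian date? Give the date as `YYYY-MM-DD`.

ISO week 1 of 129 is the week containing the first Thursday of 129.
Week 46, day 5 (Friday) lands on 0129-11-18.

0129-11-18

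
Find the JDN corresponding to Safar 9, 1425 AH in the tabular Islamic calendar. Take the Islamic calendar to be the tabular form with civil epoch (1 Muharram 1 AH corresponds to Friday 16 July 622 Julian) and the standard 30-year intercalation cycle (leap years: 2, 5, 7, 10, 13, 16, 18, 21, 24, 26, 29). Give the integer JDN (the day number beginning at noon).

In the Gregorian calendar the same day is 31 March 2004.
JDN 2451545 is 1 January 2000 CE (Gregorian); the target day is +1551 days from there, so JDN = 2453096.

2453096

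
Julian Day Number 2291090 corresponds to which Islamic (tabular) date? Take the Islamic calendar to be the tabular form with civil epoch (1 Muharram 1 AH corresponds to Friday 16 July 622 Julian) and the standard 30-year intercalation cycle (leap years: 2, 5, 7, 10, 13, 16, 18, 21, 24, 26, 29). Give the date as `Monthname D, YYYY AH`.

JDN 2291090 is 9 September 1560 in the proleptic Gregorian calendar.
In the tabular Islamic calendar that day is Dhu al-Hijjah 8, 967 AH.

Dhu al-Hijjah 8, 967 AH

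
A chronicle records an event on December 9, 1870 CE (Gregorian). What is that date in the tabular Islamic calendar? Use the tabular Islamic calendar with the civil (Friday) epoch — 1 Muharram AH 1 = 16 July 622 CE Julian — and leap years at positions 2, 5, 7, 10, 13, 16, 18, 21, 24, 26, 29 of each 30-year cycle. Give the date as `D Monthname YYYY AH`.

Both dates share Julian Day Number 2404406; in the tabular Islamic calendar that is 15 Ramadan 1287 AH.

15 Ramadan 1287 AH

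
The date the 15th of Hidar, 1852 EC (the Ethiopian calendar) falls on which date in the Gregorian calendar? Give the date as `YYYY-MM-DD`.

1859-11-24

Julian Day Number of the source date = 2400373.
Converting JDN 2400373 to the Gregorian calendar gives 24 November 1859 CE.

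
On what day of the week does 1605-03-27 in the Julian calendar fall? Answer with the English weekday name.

In the Gregorian calendar this is 6 April 1605 (JDN 2307370).
2307370 ≡ 2 (mod 7); counting from Monday = 0 gives Wednesday.

Wednesday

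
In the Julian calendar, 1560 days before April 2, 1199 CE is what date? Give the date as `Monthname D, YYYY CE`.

JDN of April 2, 1199 CE = 2159084.
2159084 − 1560 = 2157524.
JDN 2157524 in the Julian calendar is December 24, 1194 CE.

December 24, 1194 CE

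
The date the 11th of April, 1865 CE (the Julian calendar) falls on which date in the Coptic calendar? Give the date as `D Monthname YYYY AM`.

16 Parmouti 1581 AM

Julian Day Number of the source date = 2402350.
Converting JDN 2402350 to the Coptic calendar gives 16 Parmouti 1581 AM.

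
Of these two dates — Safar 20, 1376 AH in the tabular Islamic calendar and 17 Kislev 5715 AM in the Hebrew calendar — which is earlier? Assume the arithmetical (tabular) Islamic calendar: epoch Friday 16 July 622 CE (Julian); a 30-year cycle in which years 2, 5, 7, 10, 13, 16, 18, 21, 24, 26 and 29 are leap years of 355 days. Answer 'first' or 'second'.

second

Converting both to JDN: 2435743 vs 2435089; the smaller is the second.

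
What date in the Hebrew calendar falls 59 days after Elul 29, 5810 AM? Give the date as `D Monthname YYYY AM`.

Counting 59 days forward from JDN 2470066 reaches JDN 2470125, which is 29 Cheshvan 5811 AM.

29 Cheshvan 5811 AM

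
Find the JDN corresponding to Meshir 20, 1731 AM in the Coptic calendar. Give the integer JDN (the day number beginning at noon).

Equivalently 27 February 2015 (Gregorian).
JDN 2400001 is 17 November 1858 CE (Gregorian), MJD 0; the target day is +57080 days from there, so JDN = 2457081.

2457081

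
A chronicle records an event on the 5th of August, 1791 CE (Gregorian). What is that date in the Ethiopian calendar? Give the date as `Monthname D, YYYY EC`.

Julian Day Number of the source date = 2375426.
Converting JDN 2375426 to the Ethiopian calendar gives 1 Nehase 1783 EC.

Nehase 1, 1783 EC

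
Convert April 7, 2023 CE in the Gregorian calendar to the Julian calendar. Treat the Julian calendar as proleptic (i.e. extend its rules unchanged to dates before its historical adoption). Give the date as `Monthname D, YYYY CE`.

March 25, 2023 CE

For dates in this range the Gregorian date is 13 days ahead of the Julian.
7 April 2023 Gregorian − 13 days → 25 March 2023 Julian.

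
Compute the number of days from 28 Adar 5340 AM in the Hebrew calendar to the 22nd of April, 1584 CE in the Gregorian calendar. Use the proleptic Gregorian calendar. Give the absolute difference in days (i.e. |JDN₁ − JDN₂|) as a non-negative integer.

First date → JDN 2298227; second date → JDN 2299716.
The interval is |2298227 − 2299716| = 1489 days.

1489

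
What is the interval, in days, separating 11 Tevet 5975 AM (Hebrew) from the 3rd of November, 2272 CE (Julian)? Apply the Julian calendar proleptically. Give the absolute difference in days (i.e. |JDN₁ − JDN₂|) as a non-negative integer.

21129

First date → JDN 2530084; second date → JDN 2551213.
The interval is |2530084 − 2551213| = 21129 days.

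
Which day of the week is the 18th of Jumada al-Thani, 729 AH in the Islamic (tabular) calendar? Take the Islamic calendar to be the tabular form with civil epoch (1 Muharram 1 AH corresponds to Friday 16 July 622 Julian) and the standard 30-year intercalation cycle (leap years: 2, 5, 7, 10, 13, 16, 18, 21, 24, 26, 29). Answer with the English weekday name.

Wednesday

This is JDN 2206584 (27 April 1329 Gregorian).
JDN 2206584 mod 7 = 2, and JDN 0 was a Monday, so this is a Wednesday.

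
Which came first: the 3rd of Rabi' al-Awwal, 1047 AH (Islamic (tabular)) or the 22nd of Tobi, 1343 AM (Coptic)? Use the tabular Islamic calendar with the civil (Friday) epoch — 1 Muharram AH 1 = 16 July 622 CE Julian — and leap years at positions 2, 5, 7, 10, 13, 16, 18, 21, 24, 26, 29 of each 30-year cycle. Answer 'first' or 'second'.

The two dates have Julian Day Numbers 2319169 and 2315336 respectively.
Since 2315336 < 2319169, the second date comes first.

second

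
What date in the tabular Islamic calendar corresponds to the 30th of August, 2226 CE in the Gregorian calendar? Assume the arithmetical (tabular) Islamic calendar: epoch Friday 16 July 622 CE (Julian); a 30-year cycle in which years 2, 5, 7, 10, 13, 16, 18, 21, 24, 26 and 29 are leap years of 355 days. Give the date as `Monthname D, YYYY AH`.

Jumada al-Awwal 6, 1654 AH

Both dates share Julian Day Number 2534331; in the tabular Islamic calendar that is 6 Jumada al-Awwal 1654 AH.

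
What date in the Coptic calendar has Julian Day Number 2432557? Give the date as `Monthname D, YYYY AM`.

JDN 2432557 is 6 January 1948 in the Gregorian calendar.
In the Coptic calendar that day is Koiak 27, 1664 AM.

Koiak 27, 1664 AM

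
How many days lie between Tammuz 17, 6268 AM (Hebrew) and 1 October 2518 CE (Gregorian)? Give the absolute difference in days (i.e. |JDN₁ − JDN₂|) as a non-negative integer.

JDN of the first date = 2637286.
JDN of the second date = 2641014.
|2641014 − 2637286| = 3728.

3728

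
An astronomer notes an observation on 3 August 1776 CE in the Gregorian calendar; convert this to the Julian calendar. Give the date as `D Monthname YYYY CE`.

23 July 1776 CE

The Julian–Gregorian offset here is 11 days (Julian trailing).
3 August 1776 Gregorian − 11 days → 23 July 1776 Julian.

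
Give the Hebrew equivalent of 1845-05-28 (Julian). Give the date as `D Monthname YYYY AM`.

4 Sivan 5605 AM

The source date corresponds to 9 June 1845 in the Gregorian calendar (JDN 2395092).
That day falls on 4 Sivan 5605 AM in the Hebrew calendar.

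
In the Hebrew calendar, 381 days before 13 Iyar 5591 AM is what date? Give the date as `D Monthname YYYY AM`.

Counting 381 days back from JDN 2389934 reaches JDN 2389553, which is 17 Nisan 5590 AM.

17 Nisan 5590 AM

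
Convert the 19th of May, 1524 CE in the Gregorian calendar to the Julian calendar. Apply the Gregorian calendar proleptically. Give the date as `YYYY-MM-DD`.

1524-05-09

The Julian–Gregorian offset here is 10 days (Julian trailing).
19 May 1524 Gregorian − 10 days → 9 May 1524 Julian.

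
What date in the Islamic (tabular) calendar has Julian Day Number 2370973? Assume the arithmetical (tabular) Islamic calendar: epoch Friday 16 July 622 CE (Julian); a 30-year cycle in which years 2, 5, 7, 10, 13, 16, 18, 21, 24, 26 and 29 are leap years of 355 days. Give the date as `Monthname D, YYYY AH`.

The Gregorian equivalent of JDN 2370973 is 27 May 1779.
In the tabular Islamic calendar that day is Jumada al-Awwal 11, 1193 AH.

Jumada al-Awwal 11, 1193 AH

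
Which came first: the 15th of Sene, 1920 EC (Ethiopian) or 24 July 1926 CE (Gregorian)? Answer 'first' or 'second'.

second

First date → JDN 2425420; second date → JDN 2424721.
JDN 2424721 < JDN 2425420, so the second date is earlier.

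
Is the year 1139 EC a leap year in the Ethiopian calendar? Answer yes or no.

1139 mod 4 = 3; in the Ethiopian calendar a year is leap when year mod 4 = 3, so it is a leap year.

yes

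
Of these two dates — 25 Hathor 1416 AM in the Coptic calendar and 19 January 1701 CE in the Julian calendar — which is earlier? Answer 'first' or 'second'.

First date → JDN 2341943; second date → JDN 2342367.
JDN 2341943 < JDN 2342367, so the first date is earlier.

first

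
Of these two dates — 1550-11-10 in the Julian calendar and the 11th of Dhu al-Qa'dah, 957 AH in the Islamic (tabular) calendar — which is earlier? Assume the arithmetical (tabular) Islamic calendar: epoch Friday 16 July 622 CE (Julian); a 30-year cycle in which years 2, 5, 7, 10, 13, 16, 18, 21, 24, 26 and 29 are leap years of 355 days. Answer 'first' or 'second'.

first

Converting both to JDN: 2287509 vs 2287520; the smaller is the first.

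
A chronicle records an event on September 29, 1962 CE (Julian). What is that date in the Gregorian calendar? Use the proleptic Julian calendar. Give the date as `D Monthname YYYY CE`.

For dates in this range the Gregorian date is 13 days ahead of the Julian.
29 September 1962 Julian + 13 days → 12 October 1962 Gregorian.

12 October 1962 CE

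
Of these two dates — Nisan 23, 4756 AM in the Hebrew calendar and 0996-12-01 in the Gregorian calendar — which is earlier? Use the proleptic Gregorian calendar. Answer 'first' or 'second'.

The two dates have Julian Day Numbers 2084952 and 2085177 respectively.
Since 2084952 < 2085177, the first date comes first.

first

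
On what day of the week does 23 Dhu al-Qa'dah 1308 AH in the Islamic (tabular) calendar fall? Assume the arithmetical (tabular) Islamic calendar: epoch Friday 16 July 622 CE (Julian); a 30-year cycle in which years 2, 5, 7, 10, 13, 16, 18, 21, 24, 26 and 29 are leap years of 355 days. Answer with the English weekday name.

Tuesday

This is JDN 2411914 (30 June 1891 Gregorian).
2411914 ≡ 1 (mod 7); counting from Monday = 0 gives Tuesday.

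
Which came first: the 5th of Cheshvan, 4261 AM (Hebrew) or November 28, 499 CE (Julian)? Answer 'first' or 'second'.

second

Converting both to JDN: 1903969 vs 1903649; the smaller is the second.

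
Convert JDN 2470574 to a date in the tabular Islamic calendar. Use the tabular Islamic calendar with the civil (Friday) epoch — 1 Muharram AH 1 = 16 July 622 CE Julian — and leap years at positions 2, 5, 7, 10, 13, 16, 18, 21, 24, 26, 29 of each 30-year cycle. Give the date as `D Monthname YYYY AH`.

The Gregorian equivalent of JDN 2470574 is 6 February 2052.
In the tabular Islamic calendar that day is 5 Jumada al-Thani 1474 AH.

5 Jumada al-Thani 1474 AH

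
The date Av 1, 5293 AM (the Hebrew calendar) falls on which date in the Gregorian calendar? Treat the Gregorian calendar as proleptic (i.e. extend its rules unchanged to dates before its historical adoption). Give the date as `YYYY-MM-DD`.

Both dates share Julian Day Number 2281190; in the Gregorian calendar that is 2 August 1533 CE.

1533-08-02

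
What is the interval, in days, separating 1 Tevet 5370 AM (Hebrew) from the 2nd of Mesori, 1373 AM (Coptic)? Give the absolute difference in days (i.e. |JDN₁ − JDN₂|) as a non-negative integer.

17388

JDN of the first date = 2309096.
JDN of the second date = 2326484.
|2326484 − 2309096| = 17388.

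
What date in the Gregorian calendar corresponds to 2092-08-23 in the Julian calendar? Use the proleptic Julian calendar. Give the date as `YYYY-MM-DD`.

For dates in this range the Gregorian date is 13 days ahead of the Julian.
23 August 2092 Julian + 13 days → 5 September 2092 Gregorian.

2092-09-05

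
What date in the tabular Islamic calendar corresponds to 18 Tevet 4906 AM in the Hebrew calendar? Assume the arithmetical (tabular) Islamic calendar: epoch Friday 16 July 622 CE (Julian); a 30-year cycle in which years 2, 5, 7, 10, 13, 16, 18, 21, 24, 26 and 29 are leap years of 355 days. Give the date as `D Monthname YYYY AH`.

18 Rajab 540 AH

Julian Day Number of the source date = 2139638.
Converting JDN 2139638 to the tabular Islamic calendar gives 18 Rajab 540 AH.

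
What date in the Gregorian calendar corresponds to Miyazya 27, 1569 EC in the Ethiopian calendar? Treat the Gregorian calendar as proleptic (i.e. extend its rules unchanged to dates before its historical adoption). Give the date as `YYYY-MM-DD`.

Julian Day Number of the source date = 2297169.
Converting JDN 2297169 to the Gregorian calendar gives 2 May 1577 CE.

1577-05-02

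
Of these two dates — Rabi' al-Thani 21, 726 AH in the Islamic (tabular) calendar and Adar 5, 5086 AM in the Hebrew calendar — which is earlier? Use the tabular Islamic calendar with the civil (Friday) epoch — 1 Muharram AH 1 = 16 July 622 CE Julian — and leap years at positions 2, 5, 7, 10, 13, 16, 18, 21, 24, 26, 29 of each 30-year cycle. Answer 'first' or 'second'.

Converting both to JDN: 2205465 vs 2205419; the smaller is the second.

second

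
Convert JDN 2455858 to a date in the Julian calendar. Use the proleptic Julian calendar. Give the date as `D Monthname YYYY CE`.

The Gregorian equivalent of JDN 2455858 is 23 October 2011.
In the Julian calendar that day is 10 October 2011 CE.

10 October 2011 CE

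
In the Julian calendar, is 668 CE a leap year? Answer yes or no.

668 mod 4 = 0, so it is a leap year in the Julian calendar.

yes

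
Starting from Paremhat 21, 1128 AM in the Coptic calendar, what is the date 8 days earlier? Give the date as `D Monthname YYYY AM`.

13 Paremhat 1128 AM

JDN of Paremhat 21, 1128 AM = 2236867.
2236867 − 8 = 2236859.
JDN 2236859 in the Coptic calendar is 13 Paremhat 1128 AM.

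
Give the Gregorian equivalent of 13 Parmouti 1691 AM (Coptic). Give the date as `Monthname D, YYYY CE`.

April 21, 1975 CE

Both dates share Julian Day Number 2442524; in the Gregorian calendar that is 21 April 1975 CE.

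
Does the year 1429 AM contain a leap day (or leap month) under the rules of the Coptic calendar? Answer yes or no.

no

1429 mod 4 = 1; in the Coptic calendar a year is leap when year mod 4 = 3, so it is a common year.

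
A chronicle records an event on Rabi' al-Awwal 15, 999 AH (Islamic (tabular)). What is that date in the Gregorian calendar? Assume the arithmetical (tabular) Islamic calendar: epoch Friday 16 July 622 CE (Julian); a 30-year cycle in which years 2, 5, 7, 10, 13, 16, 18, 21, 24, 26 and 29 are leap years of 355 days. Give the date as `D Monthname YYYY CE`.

11 January 1591 CE

Both dates share Julian Day Number 2302171; in the Gregorian calendar that is 11 January 1591 CE.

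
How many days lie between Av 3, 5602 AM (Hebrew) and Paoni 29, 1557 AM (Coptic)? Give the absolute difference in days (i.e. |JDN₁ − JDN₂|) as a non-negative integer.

JDN of the first date = 2394027.
JDN of the second date = 2393657.
|2393657 − 2394027| = 370.

370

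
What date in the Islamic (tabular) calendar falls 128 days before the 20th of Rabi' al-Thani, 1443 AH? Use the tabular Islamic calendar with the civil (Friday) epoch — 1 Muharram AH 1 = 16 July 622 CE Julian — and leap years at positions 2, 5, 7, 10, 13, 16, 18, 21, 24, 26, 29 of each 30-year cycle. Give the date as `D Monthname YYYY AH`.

JDN of the 20th of Rabi' al-Thani, 1443 AH = 2459545.
2459545 − 128 = 2459417.
JDN 2459417 in the tabular Islamic calendar is 11 Dhu al-Hijjah 1442 AH.

11 Dhu al-Hijjah 1442 AH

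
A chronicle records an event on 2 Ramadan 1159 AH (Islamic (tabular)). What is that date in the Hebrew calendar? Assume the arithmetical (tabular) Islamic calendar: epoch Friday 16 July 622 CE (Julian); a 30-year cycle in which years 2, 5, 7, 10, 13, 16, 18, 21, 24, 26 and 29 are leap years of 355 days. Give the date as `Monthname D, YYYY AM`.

Tishrei 4, 5507 AM

The source date corresponds to 18 September 1746 in the Gregorian calendar (JDN 2359034).
That day falls on 4 Tishrei 5507 AM in the Hebrew calendar.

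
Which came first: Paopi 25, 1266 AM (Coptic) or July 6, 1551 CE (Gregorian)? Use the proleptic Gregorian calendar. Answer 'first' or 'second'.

The two dates have Julian Day Numbers 2287125 and 2287737 respectively.
Since 2287125 < 2287737, the first date comes first.

first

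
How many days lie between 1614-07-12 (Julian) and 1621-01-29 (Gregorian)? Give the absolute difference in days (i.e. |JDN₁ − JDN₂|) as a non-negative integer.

First date → JDN 2310764; second date → JDN 2313147.
The interval is |2310764 − 2313147| = 2383 days.

2383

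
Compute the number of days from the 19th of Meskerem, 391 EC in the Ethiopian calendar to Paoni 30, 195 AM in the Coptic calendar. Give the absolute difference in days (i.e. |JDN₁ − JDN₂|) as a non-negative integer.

29501

First date → JDN 1866686; second date → JDN 1896187.
The interval is |1866686 − 1896187| = 29501 days.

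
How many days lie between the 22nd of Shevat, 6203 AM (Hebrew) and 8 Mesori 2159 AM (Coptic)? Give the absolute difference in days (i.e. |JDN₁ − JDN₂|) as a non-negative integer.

JDN of the first date = 2613401.
JDN of the second date = 2613576.
|2613576 − 2613401| = 175.

175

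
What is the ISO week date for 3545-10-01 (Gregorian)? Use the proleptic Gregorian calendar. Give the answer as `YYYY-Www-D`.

3545-W40-1

The weekday is Monday (ISO weekday 1).
That Monday belongs to ISO week 40 of ISO year 3545.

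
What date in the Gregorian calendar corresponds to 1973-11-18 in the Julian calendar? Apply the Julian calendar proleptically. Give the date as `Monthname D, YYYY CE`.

December 1, 1973 CE

The Julian–Gregorian offset here is 13 days (Julian trailing).
18 November 1973 Julian + 13 days → 1 December 1973 Gregorian.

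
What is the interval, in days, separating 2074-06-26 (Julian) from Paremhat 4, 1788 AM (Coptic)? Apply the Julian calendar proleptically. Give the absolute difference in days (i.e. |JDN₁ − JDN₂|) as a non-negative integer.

848

JDN of the first date = 2478763.
JDN of the second date = 2477915.
|2477915 − 2478763| = 848.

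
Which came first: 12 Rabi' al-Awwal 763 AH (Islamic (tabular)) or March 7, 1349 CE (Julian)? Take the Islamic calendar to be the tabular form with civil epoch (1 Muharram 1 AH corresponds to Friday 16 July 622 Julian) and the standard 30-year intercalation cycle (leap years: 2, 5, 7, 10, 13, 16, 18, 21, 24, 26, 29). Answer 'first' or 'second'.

second

Converting both to JDN: 2218537 vs 2213846; the smaller is the second.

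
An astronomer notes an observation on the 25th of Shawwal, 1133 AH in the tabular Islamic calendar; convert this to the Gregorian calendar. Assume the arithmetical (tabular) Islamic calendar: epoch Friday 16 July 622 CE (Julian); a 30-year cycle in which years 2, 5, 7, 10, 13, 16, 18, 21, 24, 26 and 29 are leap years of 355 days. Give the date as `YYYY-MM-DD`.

Julian Day Number of the source date = 2349873.
Converting JDN 2349873 to the Gregorian calendar gives 19 August 1721 CE.

1721-08-19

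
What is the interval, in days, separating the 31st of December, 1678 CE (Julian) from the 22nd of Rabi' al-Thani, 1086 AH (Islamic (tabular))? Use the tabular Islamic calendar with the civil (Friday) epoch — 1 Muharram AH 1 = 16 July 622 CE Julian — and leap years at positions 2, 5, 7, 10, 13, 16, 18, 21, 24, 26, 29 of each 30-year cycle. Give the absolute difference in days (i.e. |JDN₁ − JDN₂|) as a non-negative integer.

First date → JDN 2334312; second date → JDN 2333038.
The interval is |2334312 − 2333038| = 1274 days.

1274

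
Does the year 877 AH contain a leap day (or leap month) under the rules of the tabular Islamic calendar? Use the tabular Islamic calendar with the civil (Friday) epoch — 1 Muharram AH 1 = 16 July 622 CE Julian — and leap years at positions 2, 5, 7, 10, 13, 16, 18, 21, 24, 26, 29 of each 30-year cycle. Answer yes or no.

yes

Year 877 AH is year 7 of its 30-year cycle; leap positions are 2, 5, 7, 10, 13, 16, 18, 21, 24, 26, 29, so it is a leap year (355 days).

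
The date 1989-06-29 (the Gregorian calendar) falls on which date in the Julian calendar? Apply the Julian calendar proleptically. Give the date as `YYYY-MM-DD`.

1989-06-16

At this point the Julian calendar is 13 days behind the Gregorian.
29 June 1989 Gregorian − 13 days → 16 June 1989 Julian.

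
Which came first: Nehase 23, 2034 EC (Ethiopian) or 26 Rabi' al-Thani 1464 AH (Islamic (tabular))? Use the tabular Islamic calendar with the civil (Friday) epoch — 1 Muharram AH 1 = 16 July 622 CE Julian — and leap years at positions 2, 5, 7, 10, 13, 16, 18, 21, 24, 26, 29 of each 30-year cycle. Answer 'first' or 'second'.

The two dates have Julian Day Numbers 2467126 and 2466992 respectively.
Since 2466992 < 2467126, the second date comes first.

second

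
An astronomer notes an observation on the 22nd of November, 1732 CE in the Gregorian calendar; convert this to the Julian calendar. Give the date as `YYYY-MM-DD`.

At this point the Julian calendar is 11 days behind the Gregorian.
22 November 1732 Gregorian − 11 days → 11 November 1732 Julian.

1732-11-11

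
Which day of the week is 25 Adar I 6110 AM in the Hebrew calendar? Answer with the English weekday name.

Equivalently 5 March 2350 Gregorian, JDN 2579443.
Since JDN mod 7 = 6 (0 = Monday), the day is Sunday.

Sunday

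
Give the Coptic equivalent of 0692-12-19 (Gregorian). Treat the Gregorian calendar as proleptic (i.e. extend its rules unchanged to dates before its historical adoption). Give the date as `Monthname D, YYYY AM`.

Both dates share Julian Day Number 1974161; in the Coptic calendar that is 20 Koiak 409 AM.

Koiak 20, 409 AM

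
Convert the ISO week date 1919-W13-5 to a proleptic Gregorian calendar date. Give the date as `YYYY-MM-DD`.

ISO week 1 of 1919 is the week containing the first Thursday of 1919.
Week 13, day 5 (Friday) lands on 1919-03-28.

1919-03-28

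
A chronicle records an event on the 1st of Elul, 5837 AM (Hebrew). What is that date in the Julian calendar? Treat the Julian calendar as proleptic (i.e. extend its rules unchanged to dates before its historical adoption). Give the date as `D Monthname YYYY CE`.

Julian Day Number of the source date = 2479901.
Converting JDN 2479901 to the Julian calendar gives 7 August 2077 CE.

7 August 2077 CE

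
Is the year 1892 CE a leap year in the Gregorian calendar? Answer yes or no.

1892 is divisible by 4 and not by 100, so it is a leap year.

yes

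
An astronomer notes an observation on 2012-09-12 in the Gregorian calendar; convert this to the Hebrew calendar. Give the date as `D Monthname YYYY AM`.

Julian Day Number of the source date = 2456183.
Converting JDN 2456183 to the Hebrew calendar gives 25 Elul 5772 AM.

25 Elul 5772 AM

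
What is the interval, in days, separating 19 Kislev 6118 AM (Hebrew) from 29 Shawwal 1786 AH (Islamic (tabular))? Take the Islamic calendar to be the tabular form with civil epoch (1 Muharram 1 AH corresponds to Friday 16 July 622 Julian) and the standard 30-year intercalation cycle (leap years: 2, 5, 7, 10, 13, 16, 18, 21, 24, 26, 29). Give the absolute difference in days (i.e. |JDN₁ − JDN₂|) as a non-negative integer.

994

First date → JDN 2582272; second date → JDN 2581278.
The interval is |2582272 − 2581278| = 994 days.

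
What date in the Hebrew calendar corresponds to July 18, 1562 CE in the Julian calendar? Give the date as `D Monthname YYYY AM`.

The source date corresponds to 28 July 1562 in the proleptic Gregorian calendar (JDN 2291777).
That day falls on 16 Av 5322 AM in the Hebrew calendar.

16 Av 5322 AM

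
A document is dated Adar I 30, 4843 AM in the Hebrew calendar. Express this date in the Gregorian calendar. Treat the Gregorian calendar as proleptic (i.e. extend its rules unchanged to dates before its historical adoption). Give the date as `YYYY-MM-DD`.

Both dates share Julian Day Number 2116675; in the Gregorian calendar that is 27 February 1083 CE.

1083-02-27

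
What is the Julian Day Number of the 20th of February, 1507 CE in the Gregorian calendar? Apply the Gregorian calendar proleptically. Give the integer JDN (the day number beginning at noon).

JDN 2451545 is 1 January 2000 CE (Gregorian); the target day is −180015 days from there, so JDN = 2271530.

2271530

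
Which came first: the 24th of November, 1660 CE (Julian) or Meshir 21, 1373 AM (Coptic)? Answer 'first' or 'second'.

The two dates have Julian Day Numbers 2327701 and 2326323 respectively.
Since 2326323 < 2327701, the second date comes first.

second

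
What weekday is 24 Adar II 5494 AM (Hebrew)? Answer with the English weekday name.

This is JDN 2354478 (29 March 1734 Gregorian).
2354478 ≡ 0 (mod 7); counting from Monday = 0 gives Monday.

Monday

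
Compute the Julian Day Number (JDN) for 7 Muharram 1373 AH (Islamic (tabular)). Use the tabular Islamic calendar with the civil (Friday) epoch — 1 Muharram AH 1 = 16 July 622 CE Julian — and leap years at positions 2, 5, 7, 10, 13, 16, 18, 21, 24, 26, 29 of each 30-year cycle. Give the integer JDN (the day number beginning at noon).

2434637

In the Gregorian calendar the same day is 16 September 1953.
JDN 2400001 is 17 November 1858 CE (Gregorian), MJD 0; the target day is +34636 days from there, so JDN = 2434637.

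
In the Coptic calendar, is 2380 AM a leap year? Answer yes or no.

2380 mod 4 = 0; in the Coptic calendar a year is leap when year mod 4 = 3, so it is a common year.

no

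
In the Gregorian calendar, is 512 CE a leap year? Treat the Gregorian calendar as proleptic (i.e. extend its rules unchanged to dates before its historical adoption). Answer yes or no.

yes

512 is divisible by 4 and not by 100, so it is a leap year.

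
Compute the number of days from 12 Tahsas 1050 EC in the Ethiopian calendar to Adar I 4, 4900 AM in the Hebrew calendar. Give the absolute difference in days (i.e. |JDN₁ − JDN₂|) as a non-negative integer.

First date → JDN 2107469; second date → JDN 2137467.
The interval is |2107469 − 2137467| = 29998 days.

29998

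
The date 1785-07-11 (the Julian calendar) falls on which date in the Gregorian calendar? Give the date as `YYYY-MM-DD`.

1785-07-22

For dates in this range the Gregorian date is 11 days ahead of the Julian.
11 July 1785 Julian + 11 days → 22 July 1785 Gregorian.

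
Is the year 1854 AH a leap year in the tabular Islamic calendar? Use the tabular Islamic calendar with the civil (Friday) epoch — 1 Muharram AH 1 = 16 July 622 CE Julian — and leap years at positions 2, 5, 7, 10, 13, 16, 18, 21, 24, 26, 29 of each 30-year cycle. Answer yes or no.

yes

Year 1854 AH is year 24 of its 30-year cycle; leap positions are 2, 5, 7, 10, 13, 16, 18, 21, 24, 26, 29, so it is a leap year (355 days).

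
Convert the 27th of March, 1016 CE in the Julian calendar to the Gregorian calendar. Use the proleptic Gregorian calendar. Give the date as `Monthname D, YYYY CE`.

April 2, 1016 CE

At this point the Julian calendar is 6 days behind the Gregorian.
27 March 1016 Julian + 6 days → 2 April 1016 Gregorian.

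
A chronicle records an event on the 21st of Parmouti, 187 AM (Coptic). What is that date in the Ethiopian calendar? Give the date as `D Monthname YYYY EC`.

21 Miyazya 463 EC

The source date corresponds to 17 April 471 in the proleptic Gregorian calendar (JDN 1893196).
That day falls on 21 Miyazya 463 EC in the Ethiopian calendar.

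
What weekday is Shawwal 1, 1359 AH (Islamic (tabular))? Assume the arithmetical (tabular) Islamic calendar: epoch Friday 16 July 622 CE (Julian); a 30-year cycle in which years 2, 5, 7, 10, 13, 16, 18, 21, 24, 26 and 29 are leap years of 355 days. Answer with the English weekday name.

This is JDN 2429936 (2 November 1940 Gregorian).
2429936 ≡ 5 (mod 7); counting from Monday = 0 gives Saturday.

Saturday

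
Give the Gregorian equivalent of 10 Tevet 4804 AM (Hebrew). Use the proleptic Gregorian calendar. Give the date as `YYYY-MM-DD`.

Julian Day Number of the source date = 2102362.
Converting JDN 2102362 to the Gregorian calendar gives 21 December 1043 CE.

1043-12-21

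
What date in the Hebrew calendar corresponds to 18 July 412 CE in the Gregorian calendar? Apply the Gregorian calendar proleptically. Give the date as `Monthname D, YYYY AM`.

Tammuz 21, 4172 AM

Julian Day Number of the source date = 1871739.
Converting JDN 1871739 to the Hebrew calendar gives 21 Tammuz 4172 AM.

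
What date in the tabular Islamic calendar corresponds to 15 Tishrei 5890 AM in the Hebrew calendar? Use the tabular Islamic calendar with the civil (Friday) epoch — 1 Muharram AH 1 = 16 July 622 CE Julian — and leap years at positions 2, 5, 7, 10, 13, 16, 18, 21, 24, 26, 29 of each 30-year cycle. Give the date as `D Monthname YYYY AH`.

The source date corresponds to 29 September 2129 in the Gregorian calendar (JDN 2498933).
That day falls on 15 Jumada al-Thani 1554 AH in the tabular Islamic calendar.

15 Jumada al-Thani 1554 AH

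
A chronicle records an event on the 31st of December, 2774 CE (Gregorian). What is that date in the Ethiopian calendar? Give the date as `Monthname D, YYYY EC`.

Tahsas 16, 2767 EC

Julian Day Number of the source date = 2734607.
Converting JDN 2734607 to the Ethiopian calendar gives 16 Tahsas 2767 EC.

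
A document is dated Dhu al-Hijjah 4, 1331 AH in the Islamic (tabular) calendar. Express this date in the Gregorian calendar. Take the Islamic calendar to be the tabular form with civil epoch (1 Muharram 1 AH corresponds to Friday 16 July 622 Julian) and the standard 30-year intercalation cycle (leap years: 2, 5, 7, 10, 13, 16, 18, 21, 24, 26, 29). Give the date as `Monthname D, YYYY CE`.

Julian Day Number of the source date = 2420076.
Converting JDN 2420076 to the Gregorian calendar gives 4 November 1913 CE.

November 4, 1913 CE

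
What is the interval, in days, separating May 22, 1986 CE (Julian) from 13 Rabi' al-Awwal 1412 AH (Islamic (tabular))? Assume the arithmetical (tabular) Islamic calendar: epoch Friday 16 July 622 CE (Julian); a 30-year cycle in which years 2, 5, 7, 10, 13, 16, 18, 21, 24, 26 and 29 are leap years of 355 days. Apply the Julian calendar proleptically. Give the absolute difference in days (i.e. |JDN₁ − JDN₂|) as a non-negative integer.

1936

JDN of the first date = 2446586.
JDN of the second date = 2448522.
|2448522 − 2446586| = 1936.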